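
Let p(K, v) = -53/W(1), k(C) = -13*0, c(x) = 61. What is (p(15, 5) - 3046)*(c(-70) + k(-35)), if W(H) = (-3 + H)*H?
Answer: -368379/2 ≈ -1.8419e+5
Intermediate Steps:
W(H) = H*(-3 + H)
k(C) = 0
p(K, v) = 53/2 (p(K, v) = -53/(-3 + 1) = -53/(1*(-2)) = -53/(-2) = -53*(-½) = 53/2)
(p(15, 5) - 3046)*(c(-70) + k(-35)) = (53/2 - 3046)*(61 + 0) = -6039/2*61 = -368379/2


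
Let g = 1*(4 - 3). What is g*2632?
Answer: 2632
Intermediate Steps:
g = 1 (g = 1*1 = 1)
g*2632 = 1*2632 = 2632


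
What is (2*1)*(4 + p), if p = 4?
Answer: 16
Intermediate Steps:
(2*1)*(4 + p) = (2*1)*(4 + 4) = 2*8 = 16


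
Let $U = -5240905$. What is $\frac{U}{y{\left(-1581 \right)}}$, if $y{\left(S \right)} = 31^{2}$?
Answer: $- \frac{5240905}{961} \approx -5453.6$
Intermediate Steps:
$y{\left(S \right)} = 961$
$\frac{U}{y{\left(-1581 \right)}} = - \frac{5240905}{961}$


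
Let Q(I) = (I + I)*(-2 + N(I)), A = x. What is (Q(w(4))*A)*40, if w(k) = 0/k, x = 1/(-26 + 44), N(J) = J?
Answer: 0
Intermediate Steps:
x = 1/18 ≈ 0.055556
A = 1/18 ≈ 0.055556
w(k) = 0
Q(I) = 2*I*(-2 + I) (Q(I) = (I + I)*(-2 + I) = (2*I)*(-2 + I) = 2*I*(-2 + I))
(Q(w(4))*A)*40 = ((2*0*(-2 + 0))*(1/18))*40 = ((2*0*(-2))*(1/18))*40 = (0*(1/18))*40 = 0*40 = 0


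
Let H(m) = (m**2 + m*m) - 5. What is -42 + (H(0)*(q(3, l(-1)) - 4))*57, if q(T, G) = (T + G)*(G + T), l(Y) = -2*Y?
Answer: -6027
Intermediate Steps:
H(m) = -5 + 2*m**2 (H(m) = (m**2 + m**2) - 5 = 2*m**2 - 5 = -5 + 2*m**2)
q(T, G) = (G + T)**2 (q(T, G) = (G + T)*(G + T) = (G + T)**2)
-42 + (H(0)*(q(3, l(-1)) - 4))*57 = -42 + ((-5 + 2*0**2)*((-2*(-1) + 3)**2 - 4))*57 = -42 + ((-5 + 2*0)*((2 + 3)**2 - 4))*57 = -42 + ((-5 + 0)*(5**2 - 4))*57 = -42 - 5*(25 - 4)*57 = -42 - 5*21*57 = -42 - 105*57 = -42 - 5985 = -6027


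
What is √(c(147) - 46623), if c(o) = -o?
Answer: I*√46770 ≈ 216.26*I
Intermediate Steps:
√(c(147) - 46623) = √(-1*147 - 46623) = √(-147 - 46623) = √(-46770) = I*√46770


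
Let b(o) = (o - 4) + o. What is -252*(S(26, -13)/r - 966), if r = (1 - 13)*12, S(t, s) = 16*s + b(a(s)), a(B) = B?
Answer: 486031/2 ≈ 2.4302e+5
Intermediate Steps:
b(o) = -4 + 2*o (b(o) = (-4 + o) + o = -4 + 2*o)
S(t, s) = -4 + 18*s (S(t, s) = 16*s + (-4 + 2*s) = -4 + 18*s)
r = -144 (r = -12*12 = -144)
-252*(S(26, -13)/r - 966) = -252*((-4 + 18*(-13))/(-144) - 966) = -252*((-4 - 234)*(-1/144) - 966) = -252*(-238*(-1/144) - 966) = -252*(119/72 - 966) = -252*(-69433/72) = 486031/2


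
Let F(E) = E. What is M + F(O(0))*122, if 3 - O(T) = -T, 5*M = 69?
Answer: 1899/5 ≈ 379.80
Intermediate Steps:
M = 69/5 (M = (⅕)*69 = 69/5 ≈ 13.800)
O(T) = 3 + T (O(T) = 3 - (-1)*T = 3 + T)
M + F(O(0))*122 = 69/5 + (3 + 0)*122 = 69/5 + 3*122 = 69/5 + 366 = 1899/5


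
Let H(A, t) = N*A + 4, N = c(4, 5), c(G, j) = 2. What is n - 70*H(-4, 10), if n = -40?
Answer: 240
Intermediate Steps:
N = 2
H(A, t) = 4 + 2*A (H(A, t) = 2*A + 4 = 4 + 2*A)
n - 70*H(-4, 10) = -40 - 70*(4 + 2*(-4)) = -40 - 70*(4 - 8) = -40 - 70*(-4) = -40 + 280 = 240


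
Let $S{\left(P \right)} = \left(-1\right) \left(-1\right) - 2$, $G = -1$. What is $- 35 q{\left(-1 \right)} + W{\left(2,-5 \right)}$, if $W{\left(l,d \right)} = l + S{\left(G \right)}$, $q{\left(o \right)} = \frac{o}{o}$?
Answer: $-34$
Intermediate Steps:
$q{\left(o \right)} = 1$
$S{\left(P \right)} = -1$ ($S{\left(P \right)} = 1 - 2 = -1$)
$W{\left(l,d \right)} = -1 + l$ ($W{\left(l,d \right)} = l - 1 = -1 + l$)
$- 35 q{\left(-1 \right)} + W{\left(2,-5 \right)} = \left(-35\right) 1 + \left(-1 + 2\right) = -35 + 1 = -34$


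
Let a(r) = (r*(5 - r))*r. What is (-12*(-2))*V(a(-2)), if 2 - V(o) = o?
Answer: -624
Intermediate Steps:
a(r) = r²*(5 - r)
V(o) = 2 - o
(-12*(-2))*V(a(-2)) = (-12*(-2))*(2 - (-2)²*(5 - 1*(-2))) = 24*(2 - 4*(5 + 2)) = 24*(2 - 4*7) = 24*(2 - 1*28) = 24*(2 - 28) = 24*(-26) = -624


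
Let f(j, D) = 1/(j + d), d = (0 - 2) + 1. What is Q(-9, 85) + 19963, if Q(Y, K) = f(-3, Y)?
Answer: 79851/4 ≈ 19963.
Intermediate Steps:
d = -1 (d = -2 + 1 = -1)
f(j, D) = 1/(-1 + j) (f(j, D) = 1/(j - 1) = 1/(-1 + j))
Q(Y, K) = -1/4 (Q(Y, K) = 1/(-1 - 3) = 1/(-4) = -1/4)
Q(-9, 85) + 19963 = -1/4 + 19963 = 79851/4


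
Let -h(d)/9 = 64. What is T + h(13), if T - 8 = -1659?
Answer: -2227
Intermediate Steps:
T = -1651 (T = 8 - 1659 = -1651)
h(d) = -576 (h(d) = -9*64 = -576)
T + h(13) = -1651 - 576 = -2227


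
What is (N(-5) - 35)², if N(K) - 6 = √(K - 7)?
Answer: 829 - 116*I*√3 ≈ 829.0 - 200.92*I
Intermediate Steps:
N(K) = 6 + √(-7 + K) (N(K) = 6 + √(K - 7) = 6 + √(-7 + K))
(N(-5) - 35)² = ((6 + √(-7 - 5)) - 35)² = ((6 + √(-12)) - 35)² = ((6 + 2*I*√3) - 35)² = (-29 + 2*I*√3)²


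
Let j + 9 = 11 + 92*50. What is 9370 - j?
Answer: 4768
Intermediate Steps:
j = 4602 (j = -9 + (11 + 92*50) = -9 + (11 + 4600) = -9 + 4611 = 4602)
9370 - j = 9370 - 1*4602 = 9370 - 4602 = 4768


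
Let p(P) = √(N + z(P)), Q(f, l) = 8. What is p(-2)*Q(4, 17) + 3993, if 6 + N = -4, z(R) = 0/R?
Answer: 3993 + 8*I*√10 ≈ 3993.0 + 25.298*I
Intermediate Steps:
z(R) = 0
N = -10 (N = -6 - 4 = -10)
p(P) = I*√10 (p(P) = √(-10 + 0) = √(-10) = I*√10)
p(-2)*Q(4, 17) + 3993 = (I*√10)*8 + 3993 = 8*I*√10 + 3993 = 3993 + 8*I*√10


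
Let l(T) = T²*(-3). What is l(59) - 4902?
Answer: -15345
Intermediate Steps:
l(T) = -3*T²
l(59) - 4902 = -3*59² - 4902 = -3*3481 - 4902 = -10443 - 4902 = -15345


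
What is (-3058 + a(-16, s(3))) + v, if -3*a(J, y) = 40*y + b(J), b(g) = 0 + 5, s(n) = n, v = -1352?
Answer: -13355/3 ≈ -4451.7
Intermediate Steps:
b(g) = 5
a(J, y) = -5/3 - 40*y/3 (a(J, y) = -(40*y + 5)/3 = -(5 + 40*y)/3 = -5/3 - 40*y/3)
(-3058 + a(-16, s(3))) + v = (-3058 + (-5/3 - 40/3*3)) - 1352 = (-3058 + (-5/3 - 40)) - 1352 = (-3058 - 125/3) - 1352 = -9299/3 - 1352 = -13355/3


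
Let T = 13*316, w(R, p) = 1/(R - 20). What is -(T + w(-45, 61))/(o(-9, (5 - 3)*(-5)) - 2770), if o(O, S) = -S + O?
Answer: 267019/179985 ≈ 1.4836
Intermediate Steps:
w(R, p) = 1/(-20 + R)
o(O, S) = O - S
T = 4108
-(T + w(-45, 61))/(o(-9, (5 - 3)*(-5)) - 2770) = -(4108 + 1/(-20 - 45))/((-9 - (5 - 3)*(-5)) - 2770) = -(4108 + 1/(-65))/((-9 - 2*(-5)) - 2770) = -(4108 - 1/65)/((-9 - 1*(-10)) - 2770) = -267019/(65*((-9 + 10) - 2770)) = -267019/(65*(1 - 2770)) = -267019/(65*(-2769)) = -267019*(-1)/(65*2769) = -1*(-267019/179985) = 267019/179985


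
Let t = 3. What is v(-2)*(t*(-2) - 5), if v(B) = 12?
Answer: -132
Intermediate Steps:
v(-2)*(t*(-2) - 5) = 12*(3*(-2) - 5) = 12*(-6 - 5) = 12*(-11) = -132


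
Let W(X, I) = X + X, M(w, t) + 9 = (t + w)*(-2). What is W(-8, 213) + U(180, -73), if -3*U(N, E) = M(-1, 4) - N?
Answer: 49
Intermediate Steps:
M(w, t) = -9 - 2*t - 2*w (M(w, t) = -9 + (t + w)*(-2) = -9 + (-2*t - 2*w) = -9 - 2*t - 2*w)
W(X, I) = 2*X
U(N, E) = 5 + N/3 (U(N, E) = -((-9 - 2*4 - 2*(-1)) - N)/3 = -((-9 - 8 + 2) - N)/3 = -(-15 - N)/3 = 5 + N/3)
W(-8, 213) + U(180, -73) = 2*(-8) + (5 + (⅓)*180) = -16 + (5 + 60) = -16 + 65 = 49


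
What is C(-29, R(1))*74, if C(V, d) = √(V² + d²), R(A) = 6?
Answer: 74*√877 ≈ 2191.4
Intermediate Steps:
C(-29, R(1))*74 = √((-29)² + 6²)*74 = √(841 + 36)*74 = √877*74 = 74*√877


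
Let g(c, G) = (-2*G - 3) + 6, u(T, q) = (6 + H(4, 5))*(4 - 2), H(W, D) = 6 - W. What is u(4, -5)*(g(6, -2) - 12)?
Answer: -80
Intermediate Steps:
u(T, q) = 16 (u(T, q) = (6 + (6 - 1*4))*(4 - 2) = (6 + (6 - 4))*2 = (6 + 2)*2 = 8*2 = 16)
g(c, G) = 3 - 2*G (g(c, G) = (-3 - 2*G) + 6 = 3 - 2*G)
u(4, -5)*(g(6, -2) - 12) = 16*((3 - 2*(-2)) - 12) = 16*((3 + 4) - 12) = 16*(7 - 12) = 16*(-5) = -80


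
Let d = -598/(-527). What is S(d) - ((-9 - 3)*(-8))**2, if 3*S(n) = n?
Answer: -14569898/1581 ≈ -9215.6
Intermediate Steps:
d = 598/527 (d = -598*(-1/527) = 598/527 ≈ 1.1347)
S(n) = n/3
S(d) - ((-9 - 3)*(-8))**2 = (1/3)*(598/527) - ((-9 - 3)*(-8))**2 = 598/1581 - (-12*(-8))**2 = 598/1581 - 1*96**2 = 598/1581 - 1*9216 = 598/1581 - 9216 = -14569898/1581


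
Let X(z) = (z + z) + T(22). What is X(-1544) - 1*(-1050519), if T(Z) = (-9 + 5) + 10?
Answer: 1047437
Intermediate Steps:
T(Z) = 6 (T(Z) = -4 + 10 = 6)
X(z) = 6 + 2*z (X(z) = (z + z) + 6 = 2*z + 6 = 6 + 2*z)
X(-1544) - 1*(-1050519) = (6 + 2*(-1544)) - 1*(-1050519) = (6 - 3088) + 1050519 = -3082 + 1050519 = 1047437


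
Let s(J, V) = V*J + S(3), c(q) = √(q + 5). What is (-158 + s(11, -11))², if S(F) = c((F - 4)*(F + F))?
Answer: (279 - I)² ≈ 77840.0 - 558.0*I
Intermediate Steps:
c(q) = √(5 + q)
S(F) = √(5 + 2*F*(-4 + F)) (S(F) = √(5 + (F - 4)*(F + F)) = √(5 + (-4 + F)*(2*F)) = √(5 + 2*F*(-4 + F)))
s(J, V) = I + J*V (s(J, V) = V*J + √(5 + 2*3*(-4 + 3)) = J*V + √(5 + 2*3*(-1)) = J*V + √(5 - 6) = J*V + √(-1) = J*V + I = I + J*V)
(-158 + s(11, -11))² = (-158 + (I + 11*(-11)))² = (-158 + (I - 121))² = (-158 + (-121 + I))² = (-279 + I)²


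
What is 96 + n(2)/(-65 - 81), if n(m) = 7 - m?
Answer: 14011/146 ≈ 95.966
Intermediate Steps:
96 + n(2)/(-65 - 81) = 96 + (7 - 1*2)/(-65 - 81) = 96 + (7 - 2)/(-146) = 96 + 5*(-1/146) = 96 - 5/146 = 14011/146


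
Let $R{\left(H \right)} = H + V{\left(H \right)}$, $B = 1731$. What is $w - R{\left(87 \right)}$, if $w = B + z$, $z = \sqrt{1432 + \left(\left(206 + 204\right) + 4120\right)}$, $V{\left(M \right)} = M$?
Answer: $1557 + \sqrt{5962} \approx 1634.2$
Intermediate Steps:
$z = \sqrt{5962}$ ($z = \sqrt{1432 + \left(410 + 4120\right)} = \sqrt{1432 + 4530} = \sqrt{5962} \approx 77.214$)
$R{\left(H \right)} = 2 H$ ($R{\left(H \right)} = H + H = 2 H$)
$w = 1731 + \sqrt{5962} \approx 1808.2$
$w - R{\left(87 \right)} = \left(1731 + \sqrt{5962}\right) - 2 \cdot 87 = \left(1731 + \sqrt{5962}\right) - 174 = 1557 + \sqrt{5962}$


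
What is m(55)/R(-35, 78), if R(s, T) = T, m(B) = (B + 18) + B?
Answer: 64/39 ≈ 1.6410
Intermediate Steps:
m(B) = 18 + 2*B (m(B) = (18 + B) + B = 18 + 2*B)
m(55)/R(-35, 78) = (18 + 2*55)/78 = (18 + 110)*(1/78) = 128*(1/78) = 64/39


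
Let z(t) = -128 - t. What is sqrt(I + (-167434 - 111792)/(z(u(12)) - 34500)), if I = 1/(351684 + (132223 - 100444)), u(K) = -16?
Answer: 5*sqrt(1579018114271113870)/2212070226 ≈ 2.8403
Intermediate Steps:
I = 1/383463 (I = 1/(351684 + 31779) = 1/383463 ≈ 2.6078e-6)
sqrt(I + (-167434 - 111792)/(z(u(12)) - 34500)) = sqrt(1/383463 + (-167434 - 111792)/((-128 - 1*(-16)) - 34500)) = sqrt(1/383463 - 279226/((-128 + 16) - 34500)) = sqrt(1/383463 - 279226/(-112 - 34500)) = sqrt(1/383463 - 279226/(-34612)) = sqrt(1/383463 - 279226*(-1/34612)) = sqrt(1/383463 + 139613/17306) = sqrt(53536437125/6636210678) = 5*sqrt(1579018114271113870)/2212070226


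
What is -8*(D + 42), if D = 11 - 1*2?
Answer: -408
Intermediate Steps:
D = 9 (D = 11 - 2 = 9)
-8*(D + 42) = -8*(9 + 42) = -8*51 = -408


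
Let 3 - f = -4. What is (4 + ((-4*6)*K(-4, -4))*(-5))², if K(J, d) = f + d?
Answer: 132496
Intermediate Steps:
f = 7 (f = 3 - 1*(-4) = 3 + 4 = 7)
K(J, d) = 7 + d
(4 + ((-4*6)*K(-4, -4))*(-5))² = (4 + ((-4*6)*(7 - 4))*(-5))² = (4 - 24*3*(-5))² = (4 - 72*(-5))² = (4 + 360)² = 364² = 132496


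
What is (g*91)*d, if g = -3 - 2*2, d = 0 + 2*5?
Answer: -6370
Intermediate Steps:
d = 10 (d = 0 + 10 = 10)
g = -7 (g = -3 - 4 = -7)
(g*91)*d = -7*91*10 = -637*10 = -6370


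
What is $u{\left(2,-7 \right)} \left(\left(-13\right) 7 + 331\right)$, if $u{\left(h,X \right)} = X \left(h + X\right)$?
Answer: $8400$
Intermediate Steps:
$u{\left(h,X \right)} = X \left(X + h\right)$
$u{\left(2,-7 \right)} \left(\left(-13\right) 7 + 331\right) = - 7 \left(-7 + 2\right) \left(\left(-13\right) 7 + 331\right) = \left(-7\right) \left(-5\right) \left(-91 + 331\right) = 35 \cdot 240 = 8400$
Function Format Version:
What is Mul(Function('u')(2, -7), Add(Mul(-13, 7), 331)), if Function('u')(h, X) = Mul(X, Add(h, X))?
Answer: 8400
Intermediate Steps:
Function('u')(h, X) = Mul(X, Add(X, h))
Mul(Function('u')(2, -7), Add(Mul(-13, 7), 331)) = Mul(Mul(-7, Add(-7, 2)), Add(Mul(-13, 7), 331)) = Mul(Mul(-7, -5), Add(-91, 331)) = Mul(35, 240) = 8400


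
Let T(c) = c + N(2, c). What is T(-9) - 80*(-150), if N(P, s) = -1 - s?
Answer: 11999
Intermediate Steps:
T(c) = -1 (T(c) = c + (-1 - c) = -1)
T(-9) - 80*(-150) = -1 - 80*(-150) = -1 + 12000 = 11999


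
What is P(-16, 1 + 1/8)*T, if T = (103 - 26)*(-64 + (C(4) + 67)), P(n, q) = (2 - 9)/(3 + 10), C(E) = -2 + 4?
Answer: -2695/13 ≈ -207.31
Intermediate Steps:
C(E) = 2
P(n, q) = -7/13
T = 385 (T = (103 - 26)*(-64 + (2 + 67)) = 77*(-64 + 69) = 77*5 = 385)
P(-16, 1 + 1/8)*T = -7/13*385 = -2695/13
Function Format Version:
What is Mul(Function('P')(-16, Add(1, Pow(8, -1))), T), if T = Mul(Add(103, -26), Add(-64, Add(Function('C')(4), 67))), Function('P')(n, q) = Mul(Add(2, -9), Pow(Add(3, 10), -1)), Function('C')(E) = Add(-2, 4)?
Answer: Rational(-2695, 13) ≈ -207.31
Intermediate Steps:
Function('C')(E) = 2
Function('P')(n, q) = Rational(-7, 13) (Function('P')(n, q) = Mul(-7, Pow(13, -1)) = Mul(-7, Rational(1, 13)) = Rational(-7, 13))
T = 385 (T = Mul(Add(103, -26), Add(-64, Add(2, 67))) = Mul(77, Add(-64, 69)) = Mul(77, 5) = 385)
Mul(Function('P')(-16, Add(1, Pow(8, -1))), T) = Mul(Rational(-7, 13), 385) = Rational(-2695, 13)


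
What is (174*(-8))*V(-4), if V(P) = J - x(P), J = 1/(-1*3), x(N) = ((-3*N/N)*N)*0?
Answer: 464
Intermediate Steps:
x(N) = 0 (x(N) = ((-3*1)*N)*0 = -3*N*0 = 0)
J = -⅓ (J = 1/(-3) = -⅓ ≈ -0.33333)
V(P) = -⅓ (V(P) = -⅓ - 1*0 = -⅓ + 0 = -⅓)
(174*(-8))*V(-4) = (174*(-8))*(-⅓) = -1392*(-⅓) = 464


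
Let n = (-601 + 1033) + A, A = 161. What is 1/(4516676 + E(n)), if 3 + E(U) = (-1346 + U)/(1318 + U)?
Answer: 637/2877120450 ≈ 2.2140e-7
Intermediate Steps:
n = 593 (n = (-601 + 1033) + 161 = 432 + 161 = 593)
E(U) = -3 + (-1346 + U)/(1318 + U)
1/(4516676 + E(n)) = 1/(4516676 + 2*(-2650 - 1*593)/(1318 + 593)) = 1/(4516676 + 2*(-2650 - 593)/1911) = 1/(4516676 + 2*(1/1911)*(-3243)) = 1/(4516676 - 2162/637) = 1/(2877120450/637) = 637/2877120450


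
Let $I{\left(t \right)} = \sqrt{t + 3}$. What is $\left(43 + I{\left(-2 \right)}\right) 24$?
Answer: $1056$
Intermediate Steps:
$I{\left(t \right)} = \sqrt{3 + t}$
$\left(43 + I{\left(-2 \right)}\right) 24 = \left(43 + \sqrt{3 - 2}\right) 24 = \left(43 + \sqrt{1}\right) 24 = \left(43 + 1\right) 24 = 44 \cdot 24 = 1056$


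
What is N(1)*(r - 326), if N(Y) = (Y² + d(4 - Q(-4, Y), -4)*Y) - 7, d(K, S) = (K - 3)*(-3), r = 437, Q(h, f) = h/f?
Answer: -2331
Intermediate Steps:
d(K, S) = 9 - 3*K (d(K, S) = (-3 + K)*(-3) = 9 - 3*K)
N(Y) = -7 + Y² + Y*(-3 - 12/Y) (N(Y) = (Y² + (9 - 3*(4 - (-4)/Y))*Y) - 7 = (Y² + (9 - 3*(4 + 4/Y))*Y) - 7 = (Y² + (9 + (-12 - 12/Y))*Y) - 7 = (Y² + (-3 - 12/Y)*Y) - 7 = (Y² + Y*(-3 - 12/Y)) - 7 = -7 + Y² + Y*(-3 - 12/Y))
N(1)*(r - 326) = (-19 + 1² - 3*1)*(437 - 326) = (-19 + 1 - 3)*111 = -21*111 = -2331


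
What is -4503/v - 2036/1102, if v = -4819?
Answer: -30691/33611 ≈ -0.91312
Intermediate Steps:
-4503/v - 2036/1102 = -4503/(-4819) - 2036/1102 = -4503*(-1/4819) - 2036*1/1102 = 57/61 - 1018/551 = -30691/33611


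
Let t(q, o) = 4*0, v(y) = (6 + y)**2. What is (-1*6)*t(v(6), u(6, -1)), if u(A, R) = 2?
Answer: 0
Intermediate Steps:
t(q, o) = 0
(-1*6)*t(v(6), u(6, -1)) = -1*6*0 = -6*0 = 0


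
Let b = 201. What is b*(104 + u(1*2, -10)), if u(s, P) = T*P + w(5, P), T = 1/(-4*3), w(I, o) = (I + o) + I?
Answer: 42143/2 ≈ 21072.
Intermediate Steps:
w(I, o) = o + 2*I
T = -1/12 (T = 1/(-12) = -1/12 ≈ -0.083333)
u(s, P) = 10 + 11*P/12 (u(s, P) = -P/12 + (P + 2*5) = -P/12 + (P + 10) = -P/12 + (10 + P) = 10 + 11*P/12)
b*(104 + u(1*2, -10)) = 201*(104 + (10 + (11/12)*(-10))) = 201*(104 + (10 - 55/6)) = 201*(104 + 5/6) = 201*(629/6) = 42143/2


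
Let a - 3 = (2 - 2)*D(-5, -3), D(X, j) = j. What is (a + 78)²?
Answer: 6561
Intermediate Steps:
a = 3 (a = 3 + (2 - 2)*(-3) = 3 + 0*(-3) = 3 + 0 = 3)
(a + 78)² = (3 + 78)² = 81² = 6561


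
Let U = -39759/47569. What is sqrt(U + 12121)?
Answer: sqrt(27425625817210)/47569 ≈ 110.09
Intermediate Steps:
U = -39759/47569 (U = -39759*1/47569 = -39759/47569 ≈ -0.83582)
sqrt(U + 12121) = sqrt(-39759/47569 + 12121) = sqrt(576544090/47569) = sqrt(27425625817210)/47569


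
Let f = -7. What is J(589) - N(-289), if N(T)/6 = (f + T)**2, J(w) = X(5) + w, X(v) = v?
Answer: -525102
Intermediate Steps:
J(w) = 5 + w
N(T) = 6*(-7 + T)**2
J(589) - N(-289) = (5 + 589) - 6*(-7 - 289)**2 = 594 - 6*(-296)**2 = 594 - 6*87616 = 594 - 1*525696 = 594 - 525696 = -525102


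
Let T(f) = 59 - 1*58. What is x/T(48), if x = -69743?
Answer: -69743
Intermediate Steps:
T(f) = 1 (T(f) = 59 - 58 = 1)
x/T(48) = -69743/1 = -69743*1 = -69743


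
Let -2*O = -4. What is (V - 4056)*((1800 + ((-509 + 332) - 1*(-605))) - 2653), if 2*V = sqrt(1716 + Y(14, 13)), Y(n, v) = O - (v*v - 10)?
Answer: 1723800 - 425*sqrt(1559)/2 ≈ 1.7154e+6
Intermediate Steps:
O = 2 (O = -1/2*(-4) = 2)
Y(n, v) = 12 - v**2 (Y(n, v) = 2 - (v*v - 10) = 2 - (v**2 - 10) = 2 - (-10 + v**2) = 2 + (10 - v**2) = 12 - v**2)
V = sqrt(1559)/2 (V = sqrt(1716 + (12 - 1*13**2))/2 = sqrt(1716 + (12 - 1*169))/2 = sqrt(1716 + (12 - 169))/2 = sqrt(1716 - 157)/2 = sqrt(1559)/2 ≈ 19.742)
(V - 4056)*((1800 + ((-509 + 332) - 1*(-605))) - 2653) = (sqrt(1559)/2 - 4056)*((1800 + ((-509 + 332) - 1*(-605))) - 2653) = (-4056 + sqrt(1559)/2)*((1800 + (-177 + 605)) - 2653) = (-4056 + sqrt(1559)/2)*((1800 + 428) - 2653) = (-4056 + sqrt(1559)/2)*(2228 - 2653) = (-4056 + sqrt(1559)/2)*(-425) = 1723800 - 425*sqrt(1559)/2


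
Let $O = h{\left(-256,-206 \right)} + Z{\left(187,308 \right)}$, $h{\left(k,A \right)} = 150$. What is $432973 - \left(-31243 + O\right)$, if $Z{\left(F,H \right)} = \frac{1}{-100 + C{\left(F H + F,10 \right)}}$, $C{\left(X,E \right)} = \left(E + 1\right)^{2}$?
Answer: $\frac{9745385}{21} \approx 4.6407 \cdot 10^{5}$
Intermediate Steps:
$C{\left(X,E \right)} = \left(1 + E\right)^{2}$
$Z{\left(F,H \right)} = \frac{1}{21}$ ($Z{\left(F,H \right)} = \frac{1}{-100 + \left(1 + 10\right)^{2}} = \frac{1}{-100 + 11^{2}} = \frac{1}{-100 + 121} = \frac{1}{21}$)
$O = \frac{3151}{21}$ ($O = 150 + \frac{1}{21} = \frac{3151}{21} \approx 150.05$)
$432973 - \left(-31243 + O\right) = 432973 - - \frac{652952}{21} = 432973 + \left(31243 - \frac{3151}{21}\right) = 432973 + \frac{652952}{21} = \frac{9745385}{21}$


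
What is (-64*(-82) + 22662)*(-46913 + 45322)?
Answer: -44404810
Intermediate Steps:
(-64*(-82) + 22662)*(-46913 + 45322) = (5248 + 22662)*(-1591) = 27910*(-1591) = -44404810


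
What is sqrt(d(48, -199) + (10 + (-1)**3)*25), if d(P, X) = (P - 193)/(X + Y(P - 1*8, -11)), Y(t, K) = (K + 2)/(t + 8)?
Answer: sqrt(2292711865)/3187 ≈ 15.024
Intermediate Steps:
Y(t, K) = (2 + K)/(8 + t)
d(P, X) = (-193 + P)/(X - 9/P) (d(P, X) = (P - 193)/(X + (2 - 11)/(8 + (P - 1*8))) = (-193 + P)/(X - 9/(8 + (P - 8))) = (-193 + P)/(X - 9/(8 + (-8 + P))) = (-193 + P)/(X - 9/P))
sqrt(d(48, -199) + (10 + (-1)**3)*25) = sqrt(48*(-193 + 48)/(-9 + 48*(-199)) + (10 + (-1)**3)*25) = sqrt(48*(-145)/(-9 - 9552) + (10 - 1)*25) = sqrt(48*(-145)/(-9561) + 9*25) = sqrt(48*(-1/9561)*(-145) + 225) = sqrt(2320/3187 + 225) = sqrt(719395/3187) = sqrt(2292711865)/3187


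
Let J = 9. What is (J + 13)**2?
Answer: 484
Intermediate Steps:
(J + 13)**2 = (9 + 13)**2 = 22**2 = 484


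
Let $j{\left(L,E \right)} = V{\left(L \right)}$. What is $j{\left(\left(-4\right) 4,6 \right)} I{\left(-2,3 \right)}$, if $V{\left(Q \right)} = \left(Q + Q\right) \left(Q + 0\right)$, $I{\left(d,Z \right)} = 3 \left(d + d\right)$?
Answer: $-6144$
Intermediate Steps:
$I{\left(d,Z \right)} = 6 d$ ($I{\left(d,Z \right)} = 3 \cdot 2 d = 6 d$)
$V{\left(Q \right)} = 2 Q^{2}$ ($V{\left(Q \right)} = 2 Q Q = 2 Q^{2}$)
$j{\left(L,E \right)} = 2 L^{2}$
$j{\left(\left(-4\right) 4,6 \right)} I{\left(-2,3 \right)} = 2 \left(\left(-4\right) 4\right)^{2} \cdot 6 \left(-2\right) = 2 \left(-16\right)^{2} \left(-12\right) = 2 \cdot 256 \left(-12\right) = 512 \left(-12\right) = -6144$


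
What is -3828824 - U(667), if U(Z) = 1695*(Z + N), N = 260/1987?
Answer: -9854746643/1987 ≈ -4.9596e+6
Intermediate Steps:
N = 260/1987 (N = 260*(1/1987) = 260/1987 ≈ 0.13085)
U(Z) = 440700/1987 + 1695*Z (U(Z) = 1695*(Z + 260/1987) = 1695*(260/1987 + Z) = 440700/1987 + 1695*Z)
-3828824 - U(667) = -3828824 - (440700/1987 + 1695*667) = -3828824 - (440700/1987 + 1130565) = -3828824 - 1*2246873355/1987 = -3828824 - 2246873355/1987 = -9854746643/1987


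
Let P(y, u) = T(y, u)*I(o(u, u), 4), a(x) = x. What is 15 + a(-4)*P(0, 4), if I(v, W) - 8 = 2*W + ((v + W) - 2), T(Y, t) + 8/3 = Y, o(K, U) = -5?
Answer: 461/3 ≈ 153.67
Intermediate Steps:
T(Y, t) = -8/3 + Y
I(v, W) = 6 + v + 3*W (I(v, W) = 8 + (2*W + ((v + W) - 2)) = 8 + (2*W + ((W + v) - 2)) = 8 + (2*W + (-2 + W + v)) = 8 + (-2 + v + 3*W) = 6 + v + 3*W)
P(y, u) = -104/3 + 13*y (P(y, u) = (-8/3 + y)*(6 - 5 + 3*4) = (-8/3 + y)*(6 - 5 + 12) = (-8/3 + y)*13 = -104/3 + 13*y)
15 + a(-4)*P(0, 4) = 15 - 4*(-104/3 + 13*0) = 15 - 4*(-104/3 + 0) = 15 - 4*(-104/3) = 15 + 416/3 = 461/3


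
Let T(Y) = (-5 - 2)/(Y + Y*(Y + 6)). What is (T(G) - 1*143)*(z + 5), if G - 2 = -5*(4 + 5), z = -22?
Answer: 3763307/1548 ≈ 2431.1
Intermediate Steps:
G = -43 (G = 2 - 5*(4 + 5) = 2 - 5*9 = 2 - 45 = -43)
T(Y) = -7/(Y + Y*(6 + Y))
(T(G) - 1*143)*(z + 5) = (-7/(-43*(7 - 43)) - 1*143)*(-22 + 5) = (-7*(-1/43)/(-36) - 143)*(-17) = (-7*(-1/43)*(-1/36) - 143)*(-17) = (-7/1548 - 143)*(-17) = -221371/1548*(-17) = 3763307/1548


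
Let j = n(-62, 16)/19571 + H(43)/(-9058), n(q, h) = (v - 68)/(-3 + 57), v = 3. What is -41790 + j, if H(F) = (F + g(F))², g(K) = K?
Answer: -200027614029457/4786401186 ≈ -41791.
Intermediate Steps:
n(q, h) = -65/54 (n(q, h) = (3 - 68)/(-3 + 57) = -65/54)
H(F) = 4*F² (H(F) = (F + F)² = (2*F)² = 4*F²)
j = -3908466517/4786401186 (j = -65/54/19571 + (4*43²)/(-9058) = -65/54*1/19571 + (4*1849)*(-1/9058) = -65/1056834 + 7396*(-1/9058) = -65/1056834 - 3698/4529 = -3908466517/4786401186 ≈ -0.81658)
-41790 + j = -41790 - 3908466517/4786401186 = -200027614029457/4786401186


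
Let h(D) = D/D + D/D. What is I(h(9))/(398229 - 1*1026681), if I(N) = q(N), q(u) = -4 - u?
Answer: 1/104742 ≈ 9.5473e-6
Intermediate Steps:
h(D) = 2 (h(D) = 1 + 1 = 2)
I(N) = -4 - N
I(h(9))/(398229 - 1*1026681) = (-4 - 1*2)/(398229 - 1*1026681) = (-4 - 2)/(398229 - 1026681) = -6/(-628452) = -6*(-1/628452) = 1/104742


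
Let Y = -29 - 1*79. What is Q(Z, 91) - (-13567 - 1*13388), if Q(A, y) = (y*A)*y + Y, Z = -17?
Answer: -113930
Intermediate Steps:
Y = -108 (Y = -29 - 79 = -108)
Q(A, y) = -108 + A*y**2 (Q(A, y) = (y*A)*y - 108 = (A*y)*y - 108 = A*y**2 - 108 = -108 + A*y**2)
Q(Z, 91) - (-13567 - 1*13388) = (-108 - 17*91**2) - (-13567 - 1*13388) = (-108 - 17*8281) - (-13567 - 13388) = (-108 - 140777) - 1*(-26955) = -140885 + 26955 = -113930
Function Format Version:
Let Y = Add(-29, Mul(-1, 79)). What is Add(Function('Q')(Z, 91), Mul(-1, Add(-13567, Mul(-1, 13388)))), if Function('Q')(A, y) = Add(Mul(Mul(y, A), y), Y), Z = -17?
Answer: -113930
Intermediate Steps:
Y = -108 (Y = Add(-29, -79) = -108)
Function('Q')(A, y) = Add(-108, Mul(A, Pow(y, 2))) (Function('Q')(A, y) = Add(Mul(Mul(y, A), y), -108) = Add(Mul(Mul(A, y), y), -108) = Add(Mul(A, Pow(y, 2)), -108) = Add(-108, Mul(A, Pow(y, 2))))
Add(Function('Q')(Z, 91), Mul(-1, Add(-13567, Mul(-1, 13388)))) = Add(Add(-108, Mul(-17, Pow(91, 2))), Mul(-1, Add(-13567, Mul(-1, 13388)))) = Add(Add(-108, Mul(-17, 8281)), Mul(-1, Add(-13567, -13388))) = Add(Add(-108, -140777), Mul(-1, -26955)) = Add(-140885, 26955) = -113930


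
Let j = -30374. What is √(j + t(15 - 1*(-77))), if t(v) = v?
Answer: 7*I*√618 ≈ 174.02*I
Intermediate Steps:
√(j + t(15 - 1*(-77))) = √(-30374 + (15 - 1*(-77))) = √(-30374 + (15 + 77)) = √(-30374 + 92) = √(-30282) = 7*I*√618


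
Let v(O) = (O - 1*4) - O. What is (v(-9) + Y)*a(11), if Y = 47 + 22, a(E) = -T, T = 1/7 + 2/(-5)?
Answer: 117/7 ≈ 16.714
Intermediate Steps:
v(O) = -4 (v(O) = (O - 4) - O = (-4 + O) - O = -4)
T = -9/35 (T = 1*(⅐) + 2*(-⅕) = ⅐ - ⅖ = -9/35 ≈ -0.25714)
a(E) = 9/35 (a(E) = -1*(-9/35) = 9/35)
Y = 69
(v(-9) + Y)*a(11) = (-4 + 69)*(9/35) = 65*(9/35) = 117/7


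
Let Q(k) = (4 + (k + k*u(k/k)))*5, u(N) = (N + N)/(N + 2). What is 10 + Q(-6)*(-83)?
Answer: 2500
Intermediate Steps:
u(N) = 2*N/(2 + N) (u(N) = (2*N)/(2 + N) = 2*N/(2 + N))
Q(k) = 20 + 25*k/3 (Q(k) = (4 + (k + k*(2*(k/k)/(2 + k/k))))*5 = (4 + (k + k*(2*1/(2 + 1))))*5 = (4 + (k + k*(2*1/3)))*5 = (4 + (k + k*(2*1*(1/3))))*5 = (4 + (k + k*(2/3)))*5 = (4 + (k + 2*k/3))*5 = (4 + 5*k/3)*5 = 20 + 25*k/3)
10 + Q(-6)*(-83) = 10 + (20 + (25/3)*(-6))*(-83) = 10 + (20 - 50)*(-83) = 10 - 30*(-83) = 10 + 2490 = 2500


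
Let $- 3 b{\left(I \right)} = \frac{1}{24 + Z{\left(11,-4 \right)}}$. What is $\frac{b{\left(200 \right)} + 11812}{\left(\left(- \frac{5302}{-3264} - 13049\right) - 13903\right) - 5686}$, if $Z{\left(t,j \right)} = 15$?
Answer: $- \frac{751809632}{2077240035} \approx -0.36193$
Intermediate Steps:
$b{\left(I \right)} = - \frac{1}{117}$ ($b{\left(I \right)} = - \frac{1}{3 \left(24 + 15\right)} = - \frac{1}{3 \cdot 39} = \left(- \frac{1}{3}\right) \frac{1}{39} = - \frac{1}{117}$)
$\frac{b{\left(200 \right)} + 11812}{\left(\left(- \frac{5302}{-3264} - 13049\right) - 13903\right) - 5686} = \frac{- \frac{1}{117} + 11812}{\left(\left(- \frac{5302}{-3264} - 13049\right) - 13903\right) - 5686} = \frac{1382003}{117 \left(\left(\left(\left(-5302\right) \left(- \frac{1}{3264}\right) - 13049\right) - 13903\right) - 5686\right)} = \frac{1382003}{117 \left(\left(\left(\frac{2651}{1632} - 13049\right) - 13903\right) - 5686\right)} = \frac{1382003}{117 \left(\left(- \frac{21293317}{1632} - 13903\right) - 5686\right)} = \frac{1382003}{117 \left(- \frac{43983013}{1632} - 5686\right)} = \frac{1382003}{117 \left(- \frac{53262565}{1632}\right)} = \frac{1382003}{117} \left(- \frac{1632}{53262565}\right) = - \frac{751809632}{2077240035}$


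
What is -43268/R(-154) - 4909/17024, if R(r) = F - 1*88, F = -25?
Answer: 736039715/1923712 ≈ 382.61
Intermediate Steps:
R(r) = -113 (R(r) = -25 - 1*88 = -25 - 88 = -113)
-43268/R(-154) - 4909/17024 = -43268/(-113) - 4909/17024 = -43268*(-1/113) - 4909*1/17024 = 43268/113 - 4909/17024 = 736039715/1923712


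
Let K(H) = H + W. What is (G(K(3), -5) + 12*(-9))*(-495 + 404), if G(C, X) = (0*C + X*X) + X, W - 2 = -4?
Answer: 8008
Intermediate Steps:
W = -2 (W = 2 - 4 = -2)
K(H) = -2 + H (K(H) = H - 2 = -2 + H)
G(C, X) = X + X² (G(C, X) = (0 + X²) + X = X² + X = X + X²)
(G(K(3), -5) + 12*(-9))*(-495 + 404) = (-5*(1 - 5) + 12*(-9))*(-495 + 404) = (-5*(-4) - 108)*(-91) = (20 - 108)*(-91) = -88*(-91) = 8008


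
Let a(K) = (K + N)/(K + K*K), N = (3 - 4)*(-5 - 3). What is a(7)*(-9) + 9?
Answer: 369/56 ≈ 6.5893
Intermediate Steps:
N = 8 (N = -1*(-8) = 8)
a(K) = (8 + K)/(K + K²) (a(K) = (K + 8)/(K + K*K) = (8 + K)/(K + K²))
a(7)*(-9) + 9 = ((8 + 7)/(7*(1 + 7)))*(-9) + 9 = ((⅐)*15/8)*(-9) + 9 = ((⅐)*(⅛)*15)*(-9) + 9 = (15/56)*(-9) + 9 = -135/56 + 9 = 369/56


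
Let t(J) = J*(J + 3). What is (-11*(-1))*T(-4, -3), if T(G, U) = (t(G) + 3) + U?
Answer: 44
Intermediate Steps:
t(J) = J*(3 + J)
T(G, U) = 3 + U + G*(3 + G) (T(G, U) = (G*(3 + G) + 3) + U = (3 + G*(3 + G)) + U = 3 + U + G*(3 + G))
(-11*(-1))*T(-4, -3) = (-11*(-1))*(3 - 3 - 4*(3 - 4)) = 11*(3 - 3 - 4*(-1)) = 11*(3 - 3 + 4) = 11*4 = 44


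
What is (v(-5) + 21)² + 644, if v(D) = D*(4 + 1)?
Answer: 660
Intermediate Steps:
v(D) = 5*D (v(D) = D*5 = 5*D)
(v(-5) + 21)² + 644 = (5*(-5) + 21)² + 644 = (-25 + 21)² + 644 = (-4)² + 644 = 16 + 644 = 660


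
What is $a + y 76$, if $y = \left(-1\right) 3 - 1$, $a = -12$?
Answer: $-316$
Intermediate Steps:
$y = -4$ ($y = -3 - 1 = -4$)
$a + y 76 = -12 - 304 = -316$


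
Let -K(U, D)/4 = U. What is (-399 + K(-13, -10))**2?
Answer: 120409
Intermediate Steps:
K(U, D) = -4*U
(-399 + K(-13, -10))**2 = (-399 - 4*(-13))**2 = (-399 + 52)**2 = (-347)**2 = 120409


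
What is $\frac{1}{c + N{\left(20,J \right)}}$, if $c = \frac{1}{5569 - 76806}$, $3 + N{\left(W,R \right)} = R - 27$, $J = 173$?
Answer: $\frac{71237}{10186890} \approx 0.006993$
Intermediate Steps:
$N{\left(W,R \right)} = -30 + R$ ($N{\left(W,R \right)} = -3 + \left(R - 27\right) = -3 + \left(-27 + R\right) = -30 + R$)
$c = - \frac{1}{71237}$ ($c = \frac{1}{-71237} = - \frac{1}{71237} \approx -1.4038 \cdot 10^{-5}$)
$\frac{1}{c + N{\left(20,J \right)}} = \frac{1}{- \frac{1}{71237} + \left(-30 + 173\right)} = \frac{1}{- \frac{1}{71237} + 143} = \frac{1}{\frac{10186890}{71237}} = \frac{71237}{10186890}$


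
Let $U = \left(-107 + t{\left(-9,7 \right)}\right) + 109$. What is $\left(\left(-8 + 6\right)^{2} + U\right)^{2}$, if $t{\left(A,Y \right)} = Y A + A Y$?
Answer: $14400$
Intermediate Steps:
$t{\left(A,Y \right)} = 2 A Y$ ($t{\left(A,Y \right)} = A Y + A Y = 2 A Y$)
$U = -124$ ($U = \left(-107 + 2 \left(-9\right) 7\right) + 109 = \left(-107 - 126\right) + 109 = -233 + 109 = -124$)
$\left(\left(-8 + 6\right)^{2} + U\right)^{2} = \left(\left(-8 + 6\right)^{2} - 124\right)^{2} = \left(\left(-2\right)^{2} - 124\right)^{2} = \left(4 - 124\right)^{2} = \left(-120\right)^{2} = 14400$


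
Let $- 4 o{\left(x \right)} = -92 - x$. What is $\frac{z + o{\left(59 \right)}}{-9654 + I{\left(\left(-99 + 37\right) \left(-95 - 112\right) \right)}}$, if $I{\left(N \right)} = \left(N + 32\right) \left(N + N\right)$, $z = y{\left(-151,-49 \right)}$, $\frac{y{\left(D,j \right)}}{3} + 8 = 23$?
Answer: $\frac{331}{1320939336} \approx 2.5058 \cdot 10^{-7}$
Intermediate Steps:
$y{\left(D,j \right)} = 45$ ($y{\left(D,j \right)} = -24 + 3 \cdot 23 = -24 + 69 = 45$)
$o{\left(x \right)} = 23 + \frac{x}{4}$ ($o{\left(x \right)} = - \frac{-92 - x}{4} = 23 + \frac{x}{4}$)
$z = 45$
$I{\left(N \right)} = 2 N \left(32 + N\right)$ ($I{\left(N \right)} = \left(32 + N\right) 2 N = 2 N \left(32 + N\right)$)
$\frac{z + o{\left(59 \right)}}{-9654 + I{\left(\left(-99 + 37\right) \left(-95 - 112\right) \right)}} = \frac{45 + \left(23 + \frac{1}{4} \cdot 59\right)}{-9654 + 2 \left(-99 + 37\right) \left(-95 - 112\right) \left(32 + \left(-99 + 37\right) \left(-95 - 112\right)\right)} = \frac{45 + \left(23 + \frac{59}{4}\right)}{-9654 + 2 \left(\left(-62\right) \left(-207\right)\right) \left(32 - -12834\right)} = \frac{45 + \frac{151}{4}}{-9654 + 2 \cdot 12834 \left(32 + 12834\right)} = \frac{331}{4 \left(-9654 + 2 \cdot 12834 \cdot 12866\right)} = \frac{331}{4 \left(-9654 + 330244488\right)} = \frac{331}{4 \cdot 330234834} = \frac{331}{4} \cdot \frac{1}{330234834} = \frac{331}{1320939336}$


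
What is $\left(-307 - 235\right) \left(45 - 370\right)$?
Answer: $176150$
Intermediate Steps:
$\left(-307 - 235\right) \left(45 - 370\right) = \left(-542\right) \left(-325\right) = 176150$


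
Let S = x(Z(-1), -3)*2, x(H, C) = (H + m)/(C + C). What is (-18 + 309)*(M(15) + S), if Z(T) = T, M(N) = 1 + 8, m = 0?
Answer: 2716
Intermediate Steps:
M(N) = 9
x(H, C) = H/(2*C) (x(H, C) = (H + 0)/(C + C) = H/((2*C)) = H*(1/(2*C)) = H/(2*C))
S = 1/3 (S = ((1/2)*(-1)/(-3))*2 = ((1/2)*(-1)*(-1/3))*2 = (1/6)*2 = 1/3 ≈ 0.33333)
(-18 + 309)*(M(15) + S) = (-18 + 309)*(9 + 1/3) = 291*(28/3) = 2716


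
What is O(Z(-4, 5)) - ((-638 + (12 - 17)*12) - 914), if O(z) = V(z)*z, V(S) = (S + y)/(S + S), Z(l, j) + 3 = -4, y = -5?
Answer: 1606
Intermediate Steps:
Z(l, j) = -7 (Z(l, j) = -3 - 4 = -7)
V(S) = (-5 + S)/(2*S) (V(S) = (S - 5)/(S + S) = (-5 + S)/((2*S)) = (-5 + S)*(1/(2*S)) = (-5 + S)/(2*S))
O(z) = -5/2 + z/2 (O(z) = ((-5 + z)/(2*z))*z = -5/2 + z/2)
O(Z(-4, 5)) - ((-638 + (12 - 17)*12) - 914) = (-5/2 + (1/2)*(-7)) - ((-638 + (12 - 17)*12) - 914) = (-5/2 - 7/2) - ((-638 - 5*12) - 914) = -6 - ((-638 - 60) - 914) = -6 - (-698 - 914) = -6 - 1*(-1612) = -6 + 1612 = 1606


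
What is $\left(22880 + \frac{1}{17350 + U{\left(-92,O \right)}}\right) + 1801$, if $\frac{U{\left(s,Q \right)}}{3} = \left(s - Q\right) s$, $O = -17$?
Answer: $\frac{939112051}{38050} \approx 24681.0$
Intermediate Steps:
$U{\left(s,Q \right)} = 3 s \left(s - Q\right)$ ($U{\left(s,Q \right)} = 3 \left(s - Q\right) s = 3 s \left(s - Q\right)$)
$\left(22880 + \frac{1}{17350 + U{\left(-92,O \right)}}\right) + 1801 = \left(22880 + \frac{1}{17350 + 3 \left(-92\right) \left(-92 - -17\right)}\right) + 1801 = \left(22880 + \frac{1}{17350 + 3 \left(-92\right) \left(-92 + 17\right)}\right) + 1801 = \left(22880 + \frac{1}{17350 + 3 \left(-92\right) \left(-75\right)}\right) + 1801 = \left(22880 + \frac{1}{17350 + 20700}\right) + 1801 = \left(22880 + \frac{1}{38050}\right) + 1801 = \frac{870584001}{38050} + 1801 = \frac{939112051}{38050}$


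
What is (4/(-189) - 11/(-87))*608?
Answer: 350816/5481 ≈ 64.006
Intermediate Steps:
(4/(-189) - 11/(-87))*608 = (4*(-1/189) - 11*(-1/87))*608 = (-4/189 + 11/87)*608 = (577/5481)*608 = 350816/5481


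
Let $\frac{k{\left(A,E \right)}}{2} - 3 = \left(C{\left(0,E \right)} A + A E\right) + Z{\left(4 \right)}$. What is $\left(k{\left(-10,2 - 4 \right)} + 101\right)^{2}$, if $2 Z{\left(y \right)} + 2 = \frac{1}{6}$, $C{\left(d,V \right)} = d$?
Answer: $\frac{758641}{36} \approx 21073.0$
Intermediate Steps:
$Z{\left(y \right)} = - \frac{11}{12}$ ($Z{\left(y \right)} = -1 + \frac{1}{2 \cdot 6} = -1 + \frac{1}{2} \cdot \frac{1}{6} = -1 + \frac{1}{12} = - \frac{11}{12}$)
$k{\left(A,E \right)} = \frac{25}{6} + 2 A E$ ($k{\left(A,E \right)} = 6 + 2 \left(\left(0 A + A E\right) - \frac{11}{12}\right) = 6 + 2 \left(\left(0 + A E\right) - \frac{11}{12}\right) = 6 + 2 \left(A E - \frac{11}{12}\right) = 6 + 2 \left(- \frac{11}{12} + A E\right) = 6 + \left(- \frac{11}{6} + 2 A E\right) = \frac{25}{6} + 2 A E$)
$\left(k{\left(-10,2 - 4 \right)} + 101\right)^{2} = \left(\left(\frac{25}{6} + 2 \left(-10\right) \left(2 - 4\right)\right) + 101\right)^{2} = \left(\left(\frac{25}{6} + 2 \left(-10\right) \left(-2\right)\right) + 101\right)^{2} = \left(\left(\frac{25}{6} + 40\right) + 101\right)^{2} = \left(\frac{265}{6} + 101\right)^{2} = \left(\frac{871}{6}\right)^{2} = \frac{758641}{36}$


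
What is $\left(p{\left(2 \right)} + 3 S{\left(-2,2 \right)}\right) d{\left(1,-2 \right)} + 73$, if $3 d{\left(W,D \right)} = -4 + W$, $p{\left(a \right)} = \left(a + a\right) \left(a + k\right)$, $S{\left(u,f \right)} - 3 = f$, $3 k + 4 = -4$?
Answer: $\frac{182}{3} \approx 60.667$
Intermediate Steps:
$k = - \frac{8}{3}$ ($k = - \frac{4}{3} + \frac{1}{3} \left(-4\right) = - \frac{4}{3} - \frac{4}{3} = - \frac{8}{3} \approx -2.6667$)
$S{\left(u,f \right)} = 3 + f$
$p{\left(a \right)} = 2 a \left(- \frac{8}{3} + a\right)$ ($p{\left(a \right)} = \left(a + a\right) \left(a - \frac{8}{3}\right) = 2 a \left(- \frac{8}{3} + a\right)$)
$d{\left(W,D \right)} = - \frac{4}{3} + \frac{W}{3}$ ($d{\left(W,D \right)} = \frac{-4 + W}{3} = - \frac{4}{3} + \frac{W}{3}$)
$\left(p{\left(2 \right)} + 3 S{\left(-2,2 \right)}\right) d{\left(1,-2 \right)} + 73 = \left(\frac{2}{3} \cdot 2 \left(-8 + 3 \cdot 2\right) + 3 \left(3 + 2\right)\right) \left(- \frac{4}{3} + \frac{1}{3} \cdot 1\right) + 73 = \left(\frac{2}{3} \cdot 2 \left(-8 + 6\right) + 3 \cdot 5\right) \left(- \frac{4}{3} + \frac{1}{3}\right) + 73 = \left(\frac{2}{3} \cdot 2 \left(-2\right) + 15\right) \left(-1\right) + 73 = \left(- \frac{8}{3} + 15\right) \left(-1\right) + 73 = \frac{37}{3} \left(-1\right) + 73 = - \frac{37}{3} + 73 = \frac{182}{3}$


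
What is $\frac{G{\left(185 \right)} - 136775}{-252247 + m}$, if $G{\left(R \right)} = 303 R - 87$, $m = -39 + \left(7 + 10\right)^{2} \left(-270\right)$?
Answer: $\frac{80807}{330316} \approx 0.24464$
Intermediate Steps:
$m = -78069$ ($m = -39 + 17^{2} \left(-270\right) = -39 + 289 \left(-270\right) = -39 - 78030 = -78069$)
$G{\left(R \right)} = -87 + 303 R$
$\frac{G{\left(185 \right)} - 136775}{-252247 + m} = \frac{\left(-87 + 303 \cdot 185\right) - 136775}{-252247 - 78069} = \frac{\left(-87 + 56055\right) - 136775}{-330316} = \left(55968 - 136775\right) \left(- \frac{1}{330316}\right) = \left(-80807\right) \left(- \frac{1}{330316}\right) = \frac{80807}{330316}$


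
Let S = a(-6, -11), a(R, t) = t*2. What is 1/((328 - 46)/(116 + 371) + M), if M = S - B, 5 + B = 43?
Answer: -487/28938 ≈ -0.016829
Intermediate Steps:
a(R, t) = 2*t
B = 38 (B = -5 + 43 = 38)
S = -22 (S = 2*(-11) = -22)
M = -60 (M = -22 - 1*38 = -22 - 38 = -60)
1/((328 - 46)/(116 + 371) + M) = 1/((328 - 46)/(116 + 371) - 60) = 1/(282/487 - 60) = 1/(-28938/487) = -487/28938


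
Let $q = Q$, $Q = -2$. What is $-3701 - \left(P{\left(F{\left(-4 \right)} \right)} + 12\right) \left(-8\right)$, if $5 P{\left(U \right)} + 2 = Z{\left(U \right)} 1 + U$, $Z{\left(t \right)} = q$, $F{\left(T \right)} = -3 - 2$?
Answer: $- \frac{18097}{5} \approx -3619.4$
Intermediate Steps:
$q = -2$
$F{\left(T \right)} = -5$
$Z{\left(t \right)} = -2$
$P{\left(U \right)} = - \frac{4}{5} + \frac{U}{5}$ ($P{\left(U \right)} = - \frac{2}{5} + \frac{\left(-2\right) 1 + U}{5} = - \frac{2}{5} + \frac{-2 + U}{5} = - \frac{2}{5} + \left(- \frac{2}{5} + \frac{U}{5}\right) = - \frac{4}{5} + \frac{U}{5}$)
$-3701 - \left(P{\left(F{\left(-4 \right)} \right)} + 12\right) \left(-8\right) = -3701 - \left(\left(- \frac{4}{5} + \frac{1}{5} \left(-5\right)\right) + 12\right) \left(-8\right) = -3701 - \left(\left(- \frac{4}{5} - 1\right) + 12\right) \left(-8\right) = -3701 - \left(- \frac{9}{5} + 12\right) \left(-8\right) = -3701 - \frac{51}{5} \left(-8\right) = -3701 - - \frac{408}{5} = -3701 + \frac{408}{5} = - \frac{18097}{5}$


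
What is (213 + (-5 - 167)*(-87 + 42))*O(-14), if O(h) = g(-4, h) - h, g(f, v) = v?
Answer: 0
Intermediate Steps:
O(h) = 0 (O(h) = h - h = 0)
(213 + (-5 - 167)*(-87 + 42))*O(-14) = (213 + (-5 - 167)*(-87 + 42))*0 = (213 - 172*(-45))*0 = (213 + 7740)*0 = 7953*0 = 0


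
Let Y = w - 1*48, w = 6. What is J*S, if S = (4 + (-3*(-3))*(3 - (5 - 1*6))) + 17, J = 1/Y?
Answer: -19/14 ≈ -1.3571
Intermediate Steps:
Y = -42 (Y = 6 - 1*48 = 6 - 48 = -42)
J = -1/42 (J = 1/(-42) = -1/42 ≈ -0.023810)
S = 57 (S = (4 + 9*(3 - (5 - 6))) + 17 = (4 + 9*(3 - 1*(-1))) + 17 = (4 + 9*(3 + 1)) + 17 = (4 + 9*4) + 17 = (4 + 36) + 17 = 40 + 17 = 57)
J*S = -1/42*57 = -19/14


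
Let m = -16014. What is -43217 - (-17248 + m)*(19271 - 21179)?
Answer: -63507113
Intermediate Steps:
-43217 - (-17248 + m)*(19271 - 21179) = -43217 - (-17248 - 16014)*(19271 - 21179) = -43217 - (-33262)*(-1908) = -43217 - 1*63463896 = -43217 - 63463896 = -63507113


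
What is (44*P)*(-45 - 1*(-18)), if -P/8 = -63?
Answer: -598752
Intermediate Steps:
P = 504 (P = -8*(-63) = 504)
(44*P)*(-45 - 1*(-18)) = (44*504)*(-45 - 1*(-18)) = 22176*(-45 + 18) = 22176*(-27) = -598752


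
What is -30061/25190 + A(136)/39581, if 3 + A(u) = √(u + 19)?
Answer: -1189920011/997045390 + √155/39581 ≈ -1.1931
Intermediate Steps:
A(u) = -3 + √(19 + u) (A(u) = -3 + √(u + 19) = -3 + √(19 + u))
-30061/25190 + A(136)/39581 = -30061/25190 + (-3 + √(19 + 136))/39581 = -30061*1/25190 + (-3 + √155)*(1/39581) = -30061/25190 + (-3/39581 + √155/39581) = -1189920011/997045390 + √155/39581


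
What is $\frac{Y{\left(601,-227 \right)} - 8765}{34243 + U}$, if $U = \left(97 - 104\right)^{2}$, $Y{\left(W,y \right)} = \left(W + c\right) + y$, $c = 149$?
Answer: $- \frac{4121}{17146} \approx -0.24035$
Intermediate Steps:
$Y{\left(W,y \right)} = 149 + W + y$ ($Y{\left(W,y \right)} = \left(W + 149\right) + y = \left(149 + W\right) + y = 149 + W + y$)
$U = 49$ ($U = \left(-7\right)^{2} = 49$)
$\frac{Y{\left(601,-227 \right)} - 8765}{34243 + U} = \frac{\left(149 + 601 - 227\right) - 8765}{34243 + 49} = \frac{523 - 8765}{34292} = \left(-8242\right) \frac{1}{34292} = - \frac{4121}{17146}$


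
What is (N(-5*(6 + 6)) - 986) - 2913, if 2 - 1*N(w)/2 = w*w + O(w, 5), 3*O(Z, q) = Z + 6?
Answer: -11059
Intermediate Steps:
O(Z, q) = 2 + Z/3 (O(Z, q) = (Z + 6)/3 = (6 + Z)/3 = 2 + Z/3)
N(w) = -2*w² - 2*w/3 (N(w) = 4 - 2*(w*w + (2 + w/3)) = 4 - 2*(w² + (2 + w/3)) = 4 - 2*(2 + w² + w/3) = 4 + (-4 - 2*w² - 2*w/3) = -2*w² - 2*w/3)
(N(-5*(6 + 6)) - 986) - 2913 = (2*(-5*(6 + 6))*(-1 - (-15)*(6 + 6))/3 - 986) - 2913 = (2*(-5*12)*(-1 - (-15)*12)/3 - 986) - 2913 = ((⅔)*(-60)*(-1 - 3*(-60)) - 986) - 2913 = ((⅔)*(-60)*(-1 + 180) - 986) - 2913 = ((⅔)*(-60)*179 - 986) - 2913 = (-7160 - 986) - 2913 = -8146 - 2913 = -11059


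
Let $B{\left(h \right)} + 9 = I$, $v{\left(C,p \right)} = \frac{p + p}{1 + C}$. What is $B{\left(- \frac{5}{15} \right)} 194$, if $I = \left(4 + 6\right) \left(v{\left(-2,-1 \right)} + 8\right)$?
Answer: $17654$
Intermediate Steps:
$v{\left(C,p \right)} = \frac{2 p}{1 + C}$
$I = 100$ ($I = \left(4 + 6\right) \left(2 \left(-1\right) \frac{1}{1 - 2} + 8\right) = 10 \left(2 \left(-1\right) \frac{1}{-1} + 8\right) = 10 \left(2 \left(-1\right) \left(-1\right) + 8\right) = 10 \left(2 + 8\right) = 10 \cdot 10 = 100$)
$B{\left(h \right)} = 91$ ($B{\left(h \right)} = -9 + 100 = 91$)
$B{\left(- \frac{5}{15} \right)} 194 = 91 \cdot 194 = 17654$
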